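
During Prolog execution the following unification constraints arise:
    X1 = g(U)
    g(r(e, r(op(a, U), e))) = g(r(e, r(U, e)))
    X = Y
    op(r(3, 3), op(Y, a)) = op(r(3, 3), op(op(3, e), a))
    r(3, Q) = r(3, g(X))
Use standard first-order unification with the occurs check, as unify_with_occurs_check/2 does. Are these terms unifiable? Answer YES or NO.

NO

Bind X1 := g(U); no other remaining equation mentions X1.
Decompose g/1: r(e, r(op(a, U), e)) = r(e, r(U, e)).
Decompose r/2: e = e,  r(op(a, U), e) = r(U, e).
Delete trivial equation e = e.
Decompose r/2: op(a, U) = U,  e = e.
Occurs check fails: U occurs in op(a, U); the equation U = op(a, U) has no finite solution.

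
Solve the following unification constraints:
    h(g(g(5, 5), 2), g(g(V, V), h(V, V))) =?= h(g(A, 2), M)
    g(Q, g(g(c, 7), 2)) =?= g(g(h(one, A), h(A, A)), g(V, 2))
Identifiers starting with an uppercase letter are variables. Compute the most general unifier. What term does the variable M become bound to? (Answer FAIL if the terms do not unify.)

Decompose h/2: g(g(5, 5), 2) =?= g(A, 2),  g(g(V, V), h(V, V)) =?= M.
Decompose g/2: g(5, 5) =?= A,  2 =?= 2.
Bind A := g(5, 5); substituting into the one remaining equation that mentions A gives: g(Q, g(g(c, 7), 2)) =?= g(g(h(one, g(5, 5)), h(g(5, 5), g(5, 5))), g(V, 2)).
Delete trivial equation 2 =?= 2.
Bind M := g(g(V, V), h(V, V)); no other remaining equation mentions M.
Decompose g/2: Q =?= g(h(one, g(5, 5)), h(g(5, 5), g(5, 5))),  g(g(c, 7), 2) =?= g(V, 2).
Bind Q := g(h(one, g(5, 5)), h(g(5, 5), g(5, 5))); no other remaining equation mentions Q.
Decompose g/2: g(c, 7) =?= V,  2 =?= 2.
Bind V := g(c, 7); no other remaining equation mentions V. Substituting into the earlier binding gives M := g(g(g(c, 7), g(c, 7)), h(g(c, 7), g(c, 7))).
Delete trivial equation 2 =?= 2.
MGU = { A := g(5, 5), M := g(g(g(c, 7), g(c, 7)), h(g(c, 7), g(c, 7))), Q := g(h(one, g(5, 5)), h(g(5, 5), g(5, 5))), V := g(c, 7) }, so M := g(g(g(c, 7), g(c, 7)), h(g(c, 7), g(c, 7))).

g(g(g(c, 7), g(c, 7)), h(g(c, 7), g(c, 7)))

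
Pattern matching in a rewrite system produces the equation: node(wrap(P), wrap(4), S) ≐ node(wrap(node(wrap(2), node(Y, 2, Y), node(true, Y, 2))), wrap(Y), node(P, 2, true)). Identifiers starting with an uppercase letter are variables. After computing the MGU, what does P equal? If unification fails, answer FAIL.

node(wrap(2), node(4, 2, 4), node(true, 4, 2))

Decompose node/3: wrap(P) ≐ wrap(node(wrap(2), node(Y, 2, Y), node(true, Y, 2))),  wrap(4) ≐ wrap(Y),  S ≐ node(P, 2, true).
Decompose wrap/1: P ≐ node(wrap(2), node(Y, 2, Y), node(true, Y, 2)).
Bind P := node(wrap(2), node(Y, 2, Y), node(true, Y, 2)); substituting into the one remaining equation that mentions P gives: S ≐ node(node(wrap(2), node(Y, 2, Y), node(true, Y, 2)), 2, true).
Decompose wrap/1: 4 ≐ Y.
Bind Y := 4; substituting into the remaining equation gives: S ≐ node(node(wrap(2), node(4, 2, 4), node(true, 4, 2)), 2, true). Substituting into the earlier binding gives P := node(wrap(2), node(4, 2, 4), node(true, 4, 2)).
Bind S := node(node(wrap(2), node(4, 2, 4), node(true, 4, 2)), 2, true).
MGU = { P ↦ node(wrap(2), node(4, 2, 4), node(true, 4, 2)), Y ↦ 4, S ↦ node(node(wrap(2), node(4, 2, 4), node(true, 4, 2)), 2, true) }, so P ↦ node(wrap(2), node(4, 2, 4), node(true, 4, 2)).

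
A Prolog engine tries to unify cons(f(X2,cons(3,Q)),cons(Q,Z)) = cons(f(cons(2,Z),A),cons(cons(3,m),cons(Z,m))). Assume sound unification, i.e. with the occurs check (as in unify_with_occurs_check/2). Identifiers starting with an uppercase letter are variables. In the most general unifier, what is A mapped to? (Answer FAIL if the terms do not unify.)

FAIL

Decompose cons/2: f(X2,cons(3,Q)) = f(cons(2,Z),A),  cons(Q,Z) = cons(cons(3,m),cons(Z,m)).
Decompose f/2: X2 = cons(2,Z),  cons(3,Q) = A.
Bind X2 := cons(2,Z); no other remaining equation mentions X2.
Bind A := cons(3,Q); no other remaining equation mentions A.
Decompose cons/2: Q = cons(3,m),  Z = cons(Z,m).
Bind Q := cons(3,m); no other remaining equation mentions Q. Substituting into the earlier binding gives A := cons(3,cons(3,m)).
Occurs check fails: Z occurs in cons(Z,m); the equation Z = cons(Z,m) has no finite solution.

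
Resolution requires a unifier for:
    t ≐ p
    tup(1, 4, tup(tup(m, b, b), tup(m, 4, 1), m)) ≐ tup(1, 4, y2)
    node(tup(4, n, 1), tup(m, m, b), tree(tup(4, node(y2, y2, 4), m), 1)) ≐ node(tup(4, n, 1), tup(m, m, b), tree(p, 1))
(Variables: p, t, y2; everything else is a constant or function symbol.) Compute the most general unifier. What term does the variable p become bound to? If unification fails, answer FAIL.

Bind t := p; no other remaining equation mentions t.
Decompose tup/3: 1 ≐ 1,  4 ≐ 4,  tup(tup(m, b, b), tup(m, 4, 1), m) ≐ y2.
Delete trivial equation 1 ≐ 1.
Delete trivial equation 4 ≐ 4.
Bind y2 := tup(tup(m, b, b), tup(m, 4, 1), m); substituting into the remaining equation gives: node(tup(4, n, 1), tup(m, m, b), tree(tup(4, node(tup(tup(m, b, b), tup(m, 4, 1), m), tup(tup(m, b, b), tup(m, 4, 1), m), 4), m), 1)) ≐ node(tup(4, n, 1), tup(m, m, b), tree(p, 1)).
Decompose node/3: tup(4, n, 1) ≐ tup(4, n, 1),  tup(m, m, b) ≐ tup(m, m, b),  tree(tup(4, node(tup(tup(m, b, b), tup(m, 4, 1), m), tup(tup(m, b, b), tup(m, 4, 1), m), 4), m), 1) ≐ tree(p, 1).
Delete trivial equation tup(4, n, 1) ≐ tup(4, n, 1).
Delete trivial equation tup(m, m, b) ≐ tup(m, m, b).
Decompose tree/2: tup(4, node(tup(tup(m, b, b), tup(m, 4, 1), m), tup(tup(m, b, b), tup(m, 4, 1), m), 4), m) ≐ p,  1 ≐ 1.
Bind p := tup(4, node(tup(tup(m, b, b), tup(m, 4, 1), m), tup(tup(m, b, b), tup(m, 4, 1), m), 4), m); no other remaining equation mentions p. Substituting into the earlier binding gives t := tup(4, node(tup(tup(m, b, b), tup(m, 4, 1), m), tup(tup(m, b, b), tup(m, 4, 1), m), 4), m).
Delete trivial equation 1 ≐ 1.
MGU = { t ↦ tup(4, node(tup(tup(m, b, b), tup(m, 4, 1), m), tup(tup(m, b, b), tup(m, 4, 1), m), 4), m), y2 ↦ tup(tup(m, b, b), tup(m, 4, 1), m), p ↦ tup(4, node(tup(tup(m, b, b), tup(m, 4, 1), m), tup(tup(m, b, b), tup(m, 4, 1), m), 4), m) }, so p ↦ tup(4, node(tup(tup(m, b, b), tup(m, 4, 1), m), tup(tup(m, b, b), tup(m, 4, 1), m), 4), m).

tup(4, node(tup(tup(m, b, b), tup(m, 4, 1), m), tup(tup(m, b, b), tup(m, 4, 1), m), 4), m)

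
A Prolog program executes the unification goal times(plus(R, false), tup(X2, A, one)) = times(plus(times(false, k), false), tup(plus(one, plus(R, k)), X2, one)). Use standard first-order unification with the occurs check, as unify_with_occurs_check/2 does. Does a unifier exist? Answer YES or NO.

YES

Decompose times/2: plus(R, false) = plus(times(false, k), false),  tup(X2, A, one) = tup(plus(one, plus(R, k)), X2, one).
Decompose plus/2: R = times(false, k),  false = false.
Bind R := times(false, k); substituting into the one remaining equation that mentions R gives: tup(X2, A, one) = tup(plus(one, plus(times(false, k), k)), X2, one).
Delete trivial equation false = false.
Decompose tup/3: X2 = plus(one, plus(times(false, k), k)),  A = X2,  one = one.
Bind X2 := plus(one, plus(times(false, k), k)); substituting into the one remaining equation that mentions X2 gives: A = plus(one, plus(times(false, k), k)).
Bind A := plus(one, plus(times(false, k), k)); no other remaining equation mentions A.
Delete trivial equation one = one.
No equations remain and no clash or occurs-check failure arose, so a unifier exists.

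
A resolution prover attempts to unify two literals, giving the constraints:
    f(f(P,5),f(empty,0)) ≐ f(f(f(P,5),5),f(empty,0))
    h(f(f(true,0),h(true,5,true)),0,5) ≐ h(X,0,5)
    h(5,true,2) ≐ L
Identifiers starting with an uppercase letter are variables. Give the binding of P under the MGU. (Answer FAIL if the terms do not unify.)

Decompose f/2: f(P,5) ≐ f(f(P,5),5),  f(empty,0) ≐ f(empty,0).
Decompose f/2: P ≐ f(P,5),  5 ≐ 5.
Occurs check fails: P occurs in f(P,5); the equation P ≐ f(P,5) has no finite solution.

FAIL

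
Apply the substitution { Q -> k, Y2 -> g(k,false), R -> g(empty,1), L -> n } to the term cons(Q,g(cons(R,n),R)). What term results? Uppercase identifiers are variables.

Replace each occurrence of Q with k.
Replace each occurrence of R with g(empty,1).
Result: cons(k,g(cons(g(empty,1),n),g(empty,1))).

cons(k,g(cons(g(empty,1),n),g(empty,1)))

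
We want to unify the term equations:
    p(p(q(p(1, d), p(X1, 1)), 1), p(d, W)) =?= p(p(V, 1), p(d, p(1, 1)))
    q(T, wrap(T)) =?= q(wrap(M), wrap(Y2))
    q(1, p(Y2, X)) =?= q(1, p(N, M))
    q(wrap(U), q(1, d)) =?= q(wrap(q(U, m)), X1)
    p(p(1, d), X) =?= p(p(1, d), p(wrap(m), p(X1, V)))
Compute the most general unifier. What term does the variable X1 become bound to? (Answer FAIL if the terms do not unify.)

Decompose p/2: p(q(p(1, d), p(X1, 1)), 1) =?= p(V, 1),  p(d, W) =?= p(d, p(1, 1)).
Decompose p/2: q(p(1, d), p(X1, 1)) =?= V,  1 =?= 1.
Bind V := q(p(1, d), p(X1, 1)); substituting into the one remaining equation that mentions V gives: p(p(1, d), X) =?= p(p(1, d), p(wrap(m), p(X1, q(p(1, d), p(X1, 1))))).
Delete trivial equation 1 =?= 1.
Decompose p/2: d =?= d,  W =?= p(1, 1).
Delete trivial equation d =?= d.
Bind W := p(1, 1); no other remaining equation mentions W.
Decompose q/2: T =?= wrap(M),  wrap(T) =?= wrap(Y2).
Bind T := wrap(M); substituting into the one remaining equation that mentions T gives: wrap(wrap(M)) =?= wrap(Y2).
Decompose wrap/1: wrap(M) =?= Y2.
Bind Y2 := wrap(M); substituting into the one remaining equation that mentions Y2 gives: q(1, p(wrap(M), X)) =?= q(1, p(N, M)).
Decompose q/2: 1 =?= 1,  p(wrap(M), X) =?= p(N, M).
Delete trivial equation 1 =?= 1.
Decompose p/2: wrap(M) =?= N,  X =?= M.
Bind N := wrap(M); no other remaining equation mentions N.
Bind X := M; substituting into the one remaining equation that mentions X gives: p(p(1, d), M) =?= p(p(1, d), p(wrap(m), p(X1, q(p(1, d), p(X1, 1))))).
Decompose q/2: wrap(U) =?= wrap(q(U, m)),  q(1, d) =?= X1.
Decompose wrap/1: U =?= q(U, m).
Occurs check fails: U occurs in q(U, m); the equation U =?= q(U, m) has no finite solution.

FAIL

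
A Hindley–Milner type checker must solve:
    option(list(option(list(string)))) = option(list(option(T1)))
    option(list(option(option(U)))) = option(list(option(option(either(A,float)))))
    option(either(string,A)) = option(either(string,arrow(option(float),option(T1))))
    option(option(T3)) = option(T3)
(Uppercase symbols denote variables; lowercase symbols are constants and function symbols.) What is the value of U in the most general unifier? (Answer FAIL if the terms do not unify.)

FAIL

Decompose option/1: list(option(list(string))) = list(option(T1)).
Decompose list/1: option(list(string)) = option(T1).
Decompose option/1: list(string) = T1.
Bind T1 := list(string); substituting into the one remaining equation that mentions T1 gives: option(either(string,A)) = option(either(string,arrow(option(float),option(list(string))))).
Decompose option/1: list(option(option(U))) = list(option(option(either(A,float)))).
Decompose list/1: option(option(U)) = option(option(either(A,float))).
Decompose option/1: option(U) = option(either(A,float)).
Decompose option/1: U = either(A,float).
Bind U := either(A,float); no other remaining equation mentions U.
Decompose option/1: either(string,A) = either(string,arrow(option(float),option(list(string)))).
Decompose either/2: string = string,  A = arrow(option(float),option(list(string))).
Delete trivial equation string = string.
Bind A := arrow(option(float),option(list(string))); no other remaining equation mentions A. Substituting into the earlier binding gives U := either(arrow(option(float),option(list(string))),float).
Decompose option/1: option(T3) = T3.
Occurs check fails: T3 occurs in option(T3); the equation T3 = option(T3) has no finite solution.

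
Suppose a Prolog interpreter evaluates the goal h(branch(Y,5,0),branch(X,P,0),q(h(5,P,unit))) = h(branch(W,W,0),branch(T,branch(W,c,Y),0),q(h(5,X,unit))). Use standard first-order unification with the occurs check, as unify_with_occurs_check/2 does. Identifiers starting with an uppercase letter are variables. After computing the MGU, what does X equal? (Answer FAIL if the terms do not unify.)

branch(5,c,5)

Decompose h/3: branch(Y,5,0) = branch(W,W,0),  branch(X,P,0) = branch(T,branch(W,c,Y),0),  q(h(5,P,unit)) = q(h(5,X,unit)).
Decompose branch/3: Y = W,  5 = W,  0 = 0.
Bind Y := W; substituting into the one remaining equation that mentions Y gives: branch(X,P,0) = branch(T,branch(W,c,W),0).
Bind W := 5; substituting into the one remaining equation that mentions W gives: branch(X,P,0) = branch(T,branch(5,c,5),0). Substituting into the earlier binding gives Y := 5.
Delete trivial equation 0 = 0.
Decompose branch/3: X = T,  P = branch(5,c,5),  0 = 0.
Bind X := T; substituting into the one remaining equation that mentions X gives: q(h(5,P,unit)) = q(h(5,T,unit)).
Bind P := branch(5,c,5); substituting into the one remaining equation that mentions P gives: q(h(5,branch(5,c,5),unit)) = q(h(5,T,unit)).
Delete trivial equation 0 = 0.
Decompose q/1: h(5,branch(5,c,5),unit) = h(5,T,unit).
Decompose h/3: 5 = 5,  branch(5,c,5) = T,  unit = unit.
Delete trivial equation 5 = 5.
Bind T := branch(5,c,5); no other remaining equation mentions T. Substituting into the earlier binding gives X := branch(5,c,5).
Delete trivial equation unit = unit.
MGU = { Y -> 5, W -> 5, X -> branch(5,c,5), P -> branch(5,c,5), T -> branch(5,c,5) }, so X -> branch(5,c,5).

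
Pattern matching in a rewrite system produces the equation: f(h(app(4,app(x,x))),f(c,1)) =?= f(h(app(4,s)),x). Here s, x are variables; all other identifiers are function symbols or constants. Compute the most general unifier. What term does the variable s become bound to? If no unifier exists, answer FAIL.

Decompose f/2: h(app(4,app(x,x))) =?= h(app(4,s)),  f(c,1) =?= x.
Decompose h/1: app(4,app(x,x)) =?= app(4,s).
Decompose app/2: 4 =?= 4,  app(x,x) =?= s.
Delete trivial equation 4 =?= 4.
Bind s := app(x,x); no other remaining equation mentions s.
Bind x := f(c,1). Substituting into the earlier binding gives s := app(f(c,1),f(c,1)).
MGU = { s ↦ app(f(c,1),f(c,1)), x ↦ f(c,1) }, so s ↦ app(f(c,1),f(c,1)).

app(f(c,1),f(c,1))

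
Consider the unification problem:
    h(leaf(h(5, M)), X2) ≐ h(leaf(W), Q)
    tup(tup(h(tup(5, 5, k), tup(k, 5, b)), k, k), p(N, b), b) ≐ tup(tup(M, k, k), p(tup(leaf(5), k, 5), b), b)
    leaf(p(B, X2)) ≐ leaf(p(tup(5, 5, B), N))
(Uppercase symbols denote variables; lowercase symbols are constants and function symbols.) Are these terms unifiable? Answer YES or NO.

Decompose h/2: leaf(h(5, M)) ≐ leaf(W),  X2 ≐ Q.
Decompose leaf/1: h(5, M) ≐ W.
Bind W := h(5, M); no other remaining equation mentions W.
Bind X2 := Q; substituting into the one remaining equation that mentions X2 gives: leaf(p(B, Q)) ≐ leaf(p(tup(5, 5, B), N)).
Decompose tup/3: tup(h(tup(5, 5, k), tup(k, 5, b)), k, k) ≐ tup(M, k, k),  p(N, b) ≐ p(tup(leaf(5), k, 5), b),  b ≐ b.
Decompose tup/3: h(tup(5, 5, k), tup(k, 5, b)) ≐ M,  k ≐ k,  k ≐ k.
Bind M := h(tup(5, 5, k), tup(k, 5, b)); no other remaining equation mentions M. Substituting into the earlier binding gives W := h(5, h(tup(5, 5, k), tup(k, 5, b))).
Delete trivial equation k ≐ k.
Delete trivial equation k ≐ k.
Decompose p/2: N ≐ tup(leaf(5), k, 5),  b ≐ b.
Bind N := tup(leaf(5), k, 5); substituting into the one remaining equation that mentions N gives: leaf(p(B, Q)) ≐ leaf(p(tup(5, 5, B), tup(leaf(5), k, 5))).
Delete trivial equation b ≐ b.
Delete trivial equation b ≐ b.
Decompose leaf/1: p(B, Q) ≐ p(tup(5, 5, B), tup(leaf(5), k, 5)).
Decompose p/2: B ≐ tup(5, 5, B),  Q ≐ tup(leaf(5), k, 5).
Occurs check fails: B occurs in tup(5, 5, B); the equation B ≐ tup(5, 5, B) has no finite solution.

NO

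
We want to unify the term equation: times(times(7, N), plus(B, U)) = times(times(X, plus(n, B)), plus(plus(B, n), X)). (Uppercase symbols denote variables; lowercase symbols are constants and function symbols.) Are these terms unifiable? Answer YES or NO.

Decompose times/2: times(7, N) = times(X, plus(n, B)),  plus(B, U) = plus(plus(B, n), X).
Decompose times/2: 7 = X,  N = plus(n, B).
Bind X := 7; substituting into the one remaining equation that mentions X gives: plus(B, U) = plus(plus(B, n), 7).
Bind N := plus(n, B); no other remaining equation mentions N.
Decompose plus/2: B = plus(B, n),  U = 7.
Occurs check fails: B occurs in plus(B, n); the equation B = plus(B, n) has no finite solution.

NO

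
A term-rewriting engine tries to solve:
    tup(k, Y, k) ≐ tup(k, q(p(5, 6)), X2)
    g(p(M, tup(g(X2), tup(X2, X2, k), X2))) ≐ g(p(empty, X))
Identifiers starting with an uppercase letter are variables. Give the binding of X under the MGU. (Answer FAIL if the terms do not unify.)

Decompose tup/3: k ≐ k,  Y ≐ q(p(5, 6)),  k ≐ X2.
Delete trivial equation k ≐ k.
Bind Y := q(p(5, 6)); no other remaining equation mentions Y.
Bind X2 := k; substituting into the remaining equation gives: g(p(M, tup(g(k), tup(k, k, k), k))) ≐ g(p(empty, X)).
Decompose g/1: p(M, tup(g(k), tup(k, k, k), k)) ≐ p(empty, X).
Decompose p/2: M ≐ empty,  tup(g(k), tup(k, k, k), k) ≐ X.
Bind M := empty; no other remaining equation mentions M.
Bind X := tup(g(k), tup(k, k, k), k).
MGU = { Y -> q(p(5, 6)), X2 -> k, M -> empty, X -> tup(g(k), tup(k, k, k), k) }, so X -> tup(g(k), tup(k, k, k), k).

tup(g(k), tup(k, k, k), k)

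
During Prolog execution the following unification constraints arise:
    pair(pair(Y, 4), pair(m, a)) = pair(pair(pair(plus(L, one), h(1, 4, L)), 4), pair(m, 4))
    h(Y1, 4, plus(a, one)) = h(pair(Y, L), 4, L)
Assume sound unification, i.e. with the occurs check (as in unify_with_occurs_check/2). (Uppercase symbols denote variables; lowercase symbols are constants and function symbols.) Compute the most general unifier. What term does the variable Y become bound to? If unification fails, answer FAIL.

FAIL

Decompose pair/2: pair(Y, 4) = pair(pair(plus(L, one), h(1, 4, L)), 4),  pair(m, a) = pair(m, 4).
Decompose pair/2: Y = pair(plus(L, one), h(1, 4, L)),  4 = 4.
Bind Y := pair(plus(L, one), h(1, 4, L)); substituting into the one remaining equation that mentions Y gives: h(Y1, 4, plus(a, one)) = h(pair(pair(plus(L, one), h(1, 4, L)), L), 4, L).
Delete trivial equation 4 = 4.
Decompose pair/2: m = m,  a = 4.
Delete trivial equation m = m.
Clash: constants a and 4 differ; no unifier exists.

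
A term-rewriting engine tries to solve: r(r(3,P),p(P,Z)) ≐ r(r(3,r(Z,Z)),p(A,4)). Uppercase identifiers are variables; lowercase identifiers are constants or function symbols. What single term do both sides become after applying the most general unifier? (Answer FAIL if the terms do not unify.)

r(r(3,r(4,4)),p(r(4,4),4))

Decompose r/2: r(3,P) ≐ r(3,r(Z,Z)),  p(P,Z) ≐ p(A,4).
Decompose r/2: 3 ≐ 3,  P ≐ r(Z,Z).
Delete trivial equation 3 ≐ 3.
Bind P := r(Z,Z); substituting into the remaining equation gives: p(r(Z,Z),Z) ≐ p(A,4).
Decompose p/2: r(Z,Z) ≐ A,  Z ≐ 4.
Bind A := r(Z,Z); no other remaining equation mentions A.
Bind Z := 4. Substituting into the earlier bindings gives P := r(4,4), A := r(4,4).
Applying the MGU to either side gives r(r(3,r(4,4)),p(r(4,4),4)).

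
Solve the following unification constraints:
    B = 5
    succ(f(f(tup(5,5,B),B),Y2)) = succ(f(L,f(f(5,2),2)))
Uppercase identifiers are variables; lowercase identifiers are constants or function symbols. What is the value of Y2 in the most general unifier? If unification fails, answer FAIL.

f(f(5,2),2)

Bind B := 5; substituting into the remaining equation gives: succ(f(f(tup(5,5,5),5),Y2)) = succ(f(L,f(f(5,2),2))).
Decompose succ/1: f(f(tup(5,5,5),5),Y2) = f(L,f(f(5,2),2)).
Decompose f/2: f(tup(5,5,5),5) = L,  Y2 = f(f(5,2),2).
Bind L := f(tup(5,5,5),5); no other remaining equation mentions L.
Bind Y2 := f(f(5,2),2).
MGU = { B -> 5, L -> f(tup(5,5,5),5), Y2 -> f(f(5,2),2) }, so Y2 -> f(f(5,2),2).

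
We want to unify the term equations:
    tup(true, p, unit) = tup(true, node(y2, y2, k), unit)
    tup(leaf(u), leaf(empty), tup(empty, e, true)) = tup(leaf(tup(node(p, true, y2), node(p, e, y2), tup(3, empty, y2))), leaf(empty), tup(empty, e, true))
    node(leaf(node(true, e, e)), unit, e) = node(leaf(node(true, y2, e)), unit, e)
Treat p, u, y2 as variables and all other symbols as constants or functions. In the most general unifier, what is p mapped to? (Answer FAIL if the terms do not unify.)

node(e, e, k)

Decompose tup/3: true = true,  p = node(y2, y2, k),  unit = unit.
Delete trivial equation true = true.
Bind p := node(y2, y2, k); substituting into the one remaining equation that mentions p gives: tup(leaf(u), leaf(empty), tup(empty, e, true)) = tup(leaf(tup(node(node(y2, y2, k), true, y2), node(node(y2, y2, k), e, y2), tup(3, empty, y2))), leaf(empty), tup(empty, e, true)).
Delete trivial equation unit = unit.
Decompose tup/3: leaf(u) = leaf(tup(node(node(y2, y2, k), true, y2), node(node(y2, y2, k), e, y2), tup(3, empty, y2))),  leaf(empty) = leaf(empty),  tup(empty, e, true) = tup(empty, e, true).
Decompose leaf/1: u = tup(node(node(y2, y2, k), true, y2), node(node(y2, y2, k), e, y2), tup(3, empty, y2)).
Bind u := tup(node(node(y2, y2, k), true, y2), node(node(y2, y2, k), e, y2), tup(3, empty, y2)); no other remaining equation mentions u.
Delete trivial equation leaf(empty) = leaf(empty).
Delete trivial equation tup(empty, e, true) = tup(empty, e, true).
Decompose node/3: leaf(node(true, e, e)) = leaf(node(true, y2, e)),  unit = unit,  e = e.
Decompose leaf/1: node(true, e, e) = node(true, y2, e).
Decompose node/3: true = true,  e = y2,  e = e.
Delete trivial equation true = true.
Bind y2 := e; no other remaining equation mentions y2. Substituting into the earlier bindings gives p := node(e, e, k), u := tup(node(node(e, e, k), true, e), node(node(e, e, k), e, e), tup(3, empty, e)).
Delete trivial equation e = e.
Delete trivial equation unit = unit.
Delete trivial equation e = e.
MGU = { p := node(e, e, k), u := tup(node(node(e, e, k), true, e), node(node(e, e, k), e, e), tup(3, empty, e)), y2 := e }, so p := node(e, e, k).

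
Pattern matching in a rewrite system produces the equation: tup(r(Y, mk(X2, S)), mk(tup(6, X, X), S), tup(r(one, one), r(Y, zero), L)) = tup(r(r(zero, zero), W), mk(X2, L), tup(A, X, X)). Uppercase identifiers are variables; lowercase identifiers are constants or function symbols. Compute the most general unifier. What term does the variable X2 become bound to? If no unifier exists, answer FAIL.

tup(6, r(r(zero, zero), zero), r(r(zero, zero), zero))

Decompose tup/3: r(Y, mk(X2, S)) = r(r(zero, zero), W),  mk(tup(6, X, X), S) = mk(X2, L),  tup(r(one, one), r(Y, zero), L) = tup(A, X, X).
Decompose r/2: Y = r(zero, zero),  mk(X2, S) = W.
Bind Y := r(zero, zero); substituting into the one remaining equation that mentions Y gives: tup(r(one, one), r(r(zero, zero), zero), L) = tup(A, X, X).
Bind W := mk(X2, S); no other remaining equation mentions W.
Decompose mk/2: tup(6, X, X) = X2,  S = L.
Bind X2 := tup(6, X, X); no other remaining equation mentions X2. Substituting into the earlier binding gives W := mk(tup(6, X, X), S).
Bind S := L; no other remaining equation mentions S. Substituting into the earlier binding gives W := mk(tup(6, X, X), L).
Decompose tup/3: r(one, one) = A,  r(r(zero, zero), zero) = X,  L = X.
Bind A := r(one, one); no other remaining equation mentions A.
Bind X := r(r(zero, zero), zero); substituting into the remaining equation gives: L = r(r(zero, zero), zero). Substituting into the earlier bindings gives W := mk(tup(6, r(r(zero, zero), zero), r(r(zero, zero), zero)), L), X2 := tup(6, r(r(zero, zero), zero), r(r(zero, zero), zero)).
Bind L := r(r(zero, zero), zero). Substituting into the earlier bindings gives W := mk(tup(6, r(r(zero, zero), zero), r(r(zero, zero), zero)), r(r(zero, zero), zero)), S := r(r(zero, zero), zero).
MGU = { Y := r(zero, zero), W := mk(tup(6, r(r(zero, zero), zero), r(r(zero, zero), zero)), r(r(zero, zero), zero)), X2 := tup(6, r(r(zero, zero), zero), r(r(zero, zero), zero)), S := r(r(zero, zero), zero), A := r(one, one), X := r(r(zero, zero), zero), L := r(r(zero, zero), zero) }, so X2 := tup(6, r(r(zero, zero), zero), r(r(zero, zero), zero)).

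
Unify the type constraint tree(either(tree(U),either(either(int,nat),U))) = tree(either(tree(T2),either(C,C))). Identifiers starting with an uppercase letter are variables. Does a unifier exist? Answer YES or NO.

Decompose tree/1: either(tree(U),either(either(int,nat),U)) = either(tree(T2),either(C,C)).
Decompose either/2: tree(U) = tree(T2),  either(either(int,nat),U) = either(C,C).
Decompose tree/1: U = T2.
Bind U := T2; substituting into the remaining equation gives: either(either(int,nat),T2) = either(C,C).
Decompose either/2: either(int,nat) = C,  T2 = C.
Bind C := either(int,nat); substituting into the remaining equation gives: T2 = either(int,nat).
Bind T2 := either(int,nat). Substituting into the earlier binding gives U := either(int,nat).
No equations remain and no clash or occurs-check failure arose, so a unifier exists.

YES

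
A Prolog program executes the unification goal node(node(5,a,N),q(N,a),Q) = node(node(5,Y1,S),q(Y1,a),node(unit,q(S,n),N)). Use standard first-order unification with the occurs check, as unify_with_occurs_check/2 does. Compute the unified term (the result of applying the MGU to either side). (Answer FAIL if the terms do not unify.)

node(node(5,a,a),q(a,a),node(unit,q(a,n),a))

Decompose node/3: node(5,a,N) = node(5,Y1,S),  q(N,a) = q(Y1,a),  Q = node(unit,q(S,n),N).
Decompose node/3: 5 = 5,  a = Y1,  N = S.
Delete trivial equation 5 = 5.
Bind Y1 := a; substituting into the one remaining equation that mentions Y1 gives: q(N,a) = q(a,a).
Bind N := S; substituting into the remaining equations gives: q(S,a) = q(a,a),  Q = node(unit,q(S,n),S).
Decompose q/2: S = a,  a = a.
Bind S := a; substituting into the one remaining equation that mentions S gives: Q = node(unit,q(a,n),a). Substituting into the earlier binding gives N := a.
Delete trivial equation a = a.
Bind Q := node(unit,q(a,n),a).
Applying the MGU to either side gives node(node(5,a,a),q(a,a),node(unit,q(a,n),a)).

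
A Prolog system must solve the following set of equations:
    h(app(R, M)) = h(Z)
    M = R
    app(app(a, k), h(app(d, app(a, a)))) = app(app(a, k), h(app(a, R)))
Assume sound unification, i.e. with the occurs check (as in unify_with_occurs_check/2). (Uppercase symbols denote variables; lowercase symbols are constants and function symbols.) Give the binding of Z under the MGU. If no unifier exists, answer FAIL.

Decompose h/1: app(R, M) = Z.
Bind Z := app(R, M); no other remaining equation mentions Z.
Bind M := R; no other remaining equation mentions M. Substituting into the earlier binding gives Z := app(R, R).
Decompose app/2: app(a, k) = app(a, k),  h(app(d, app(a, a))) = h(app(a, R)).
Delete trivial equation app(a, k) = app(a, k).
Decompose h/1: app(d, app(a, a)) = app(a, R).
Decompose app/2: d = a,  app(a, a) = R.
Clash: constants d and a differ; no unifier exists.

FAIL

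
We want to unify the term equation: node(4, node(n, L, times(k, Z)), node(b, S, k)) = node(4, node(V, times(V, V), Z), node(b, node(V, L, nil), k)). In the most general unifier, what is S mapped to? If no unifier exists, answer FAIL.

FAIL

Decompose node/3: 4 = 4,  node(n, L, times(k, Z)) = node(V, times(V, V), Z),  node(b, S, k) = node(b, node(V, L, nil), k).
Delete trivial equation 4 = 4.
Decompose node/3: n = V,  L = times(V, V),  times(k, Z) = Z.
Bind V := n; substituting into the 2 remaining equations that mention V gives: L = times(n, n),  node(b, S, k) = node(b, node(n, L, nil), k).
Bind L := times(n, n); substituting into the one remaining equation that mentions L gives: node(b, S, k) = node(b, node(n, times(n, n), nil), k).
Occurs check fails: Z occurs in times(k, Z); the equation Z = times(k, Z) has no finite solution.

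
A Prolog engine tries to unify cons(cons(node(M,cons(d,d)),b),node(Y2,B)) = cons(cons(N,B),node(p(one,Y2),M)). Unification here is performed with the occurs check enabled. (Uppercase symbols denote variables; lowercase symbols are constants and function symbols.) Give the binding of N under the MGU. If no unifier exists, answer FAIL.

FAIL

Decompose cons/2: cons(node(M,cons(d,d)),b) = cons(N,B),  node(Y2,B) = node(p(one,Y2),M).
Decompose cons/2: node(M,cons(d,d)) = N,  b = B.
Bind N := node(M,cons(d,d)); no other remaining equation mentions N.
Bind B := b; substituting into the remaining equation gives: node(Y2,b) = node(p(one,Y2),M).
Decompose node/2: Y2 = p(one,Y2),  b = M.
Occurs check fails: Y2 occurs in p(one,Y2); the equation Y2 = p(one,Y2) has no finite solution.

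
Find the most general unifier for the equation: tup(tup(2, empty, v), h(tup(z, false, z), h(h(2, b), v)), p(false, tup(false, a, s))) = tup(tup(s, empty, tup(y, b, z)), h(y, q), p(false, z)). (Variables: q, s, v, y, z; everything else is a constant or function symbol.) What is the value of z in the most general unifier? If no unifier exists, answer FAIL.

Decompose tup/3: tup(2, empty, v) = tup(s, empty, tup(y, b, z)),  h(tup(z, false, z), h(h(2, b), v)) = h(y, q),  p(false, tup(false, a, s)) = p(false, z).
Decompose tup/3: 2 = s,  empty = empty,  v = tup(y, b, z).
Bind s := 2; substituting into the one remaining equation that mentions s gives: p(false, tup(false, a, 2)) = p(false, z).
Delete trivial equation empty = empty.
Bind v := tup(y, b, z); substituting into the one remaining equation that mentions v gives: h(tup(z, false, z), h(h(2, b), tup(y, b, z))) = h(y, q).
Decompose h/2: tup(z, false, z) = y,  h(h(2, b), tup(y, b, z)) = q.
Bind y := tup(z, false, z); substituting into the one remaining equation that mentions y gives: h(h(2, b), tup(tup(z, false, z), b, z)) = q. Substituting into the earlier binding gives v := tup(tup(z, false, z), b, z).
Bind q := h(h(2, b), tup(tup(z, false, z), b, z)); no other remaining equation mentions q.
Decompose p/2: false = false,  tup(false, a, 2) = z.
Delete trivial equation false = false.
Bind z := tup(false, a, 2). Substituting into the earlier bindings gives v := tup(tup(tup(false, a, 2), false, tup(false, a, 2)), b, tup(false, a, 2)), y := tup(tup(false, a, 2), false, tup(false, a, 2)), q := h(h(2, b), tup(tup(tup(false, a, 2), false, tup(false, a, 2)), b, tup(false, a, 2))).
MGU = { s := 2, v := tup(tup(tup(false, a, 2), false, tup(false, a, 2)), b, tup(false, a, 2)), y := tup(tup(false, a, 2), false, tup(false, a, 2)), q := h(h(2, b), tup(tup(tup(false, a, 2), false, tup(false, a, 2)), b, tup(false, a, 2))), z := tup(false, a, 2) }, so z := tup(false, a, 2).

tup(false, a, 2)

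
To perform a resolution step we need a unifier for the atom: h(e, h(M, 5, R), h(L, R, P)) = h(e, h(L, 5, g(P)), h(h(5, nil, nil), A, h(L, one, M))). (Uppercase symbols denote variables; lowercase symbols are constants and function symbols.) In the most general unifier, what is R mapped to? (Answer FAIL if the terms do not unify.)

Decompose h/3: e = e,  h(M, 5, R) = h(L, 5, g(P)),  h(L, R, P) = h(h(5, nil, nil), A, h(L, one, M)).
Delete trivial equation e = e.
Decompose h/3: M = L,  5 = 5,  R = g(P).
Bind M := L; substituting into the one remaining equation that mentions M gives: h(L, R, P) = h(h(5, nil, nil), A, h(L, one, L)).
Delete trivial equation 5 = 5.
Bind R := g(P); substituting into the remaining equation gives: h(L, g(P), P) = h(h(5, nil, nil), A, h(L, one, L)).
Decompose h/3: L = h(5, nil, nil),  g(P) = A,  P = h(L, one, L).
Bind L := h(5, nil, nil); substituting into the one remaining equation that mentions L gives: P = h(h(5, nil, nil), one, h(5, nil, nil)). Substituting into the earlier binding gives M := h(5, nil, nil).
Bind A := g(P); no other remaining equation mentions A.
Bind P := h(h(5, nil, nil), one, h(5, nil, nil)). Substituting into the earlier bindings gives R := g(h(h(5, nil, nil), one, h(5, nil, nil))), A := g(h(h(5, nil, nil), one, h(5, nil, nil))).
MGU = { M ↦ h(5, nil, nil), R ↦ g(h(h(5, nil, nil), one, h(5, nil, nil))), L ↦ h(5, nil, nil), A ↦ g(h(h(5, nil, nil), one, h(5, nil, nil))), P ↦ h(h(5, nil, nil), one, h(5, nil, nil)) }, so R ↦ g(h(h(5, nil, nil), one, h(5, nil, nil))).

g(h(h(5, nil, nil), one, h(5, nil, nil)))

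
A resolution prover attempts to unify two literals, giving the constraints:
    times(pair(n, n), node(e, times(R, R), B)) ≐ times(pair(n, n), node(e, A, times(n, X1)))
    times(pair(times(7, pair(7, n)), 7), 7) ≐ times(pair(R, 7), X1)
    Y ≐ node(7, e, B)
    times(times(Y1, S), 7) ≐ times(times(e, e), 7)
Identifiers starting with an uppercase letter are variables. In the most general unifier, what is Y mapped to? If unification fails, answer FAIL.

node(7, e, times(n, 7))

Decompose times/2: pair(n, n) ≐ pair(n, n),  node(e, times(R, R), B) ≐ node(e, A, times(n, X1)).
Delete trivial equation pair(n, n) ≐ pair(n, n).
Decompose node/3: e ≐ e,  times(R, R) ≐ A,  B ≐ times(n, X1).
Delete trivial equation e ≐ e.
Bind A := times(R, R); no other remaining equation mentions A.
Bind B := times(n, X1); substituting into the one remaining equation that mentions B gives: Y ≐ node(7, e, times(n, X1)).
Decompose times/2: pair(times(7, pair(7, n)), 7) ≐ pair(R, 7),  7 ≐ X1.
Decompose pair/2: times(7, pair(7, n)) ≐ R,  7 ≐ 7.
Bind R := times(7, pair(7, n)); no other remaining equation mentions R. Substituting into the earlier binding gives A := times(times(7, pair(7, n)), times(7, pair(7, n))).
Delete trivial equation 7 ≐ 7.
Bind X1 := 7; substituting into the one remaining equation that mentions X1 gives: Y ≐ node(7, e, times(n, 7)). Substituting into the earlier binding gives B := times(n, 7).
Bind Y := node(7, e, times(n, 7)); no other remaining equation mentions Y.
Decompose times/2: times(Y1, S) ≐ times(e, e),  7 ≐ 7.
Decompose times/2: Y1 ≐ e,  S ≐ e.
Bind Y1 := e; no other remaining equation mentions Y1.
Bind S := e; no other remaining equation mentions S.
Delete trivial equation 7 ≐ 7.
MGU = { A -> times(times(7, pair(7, n)), times(7, pair(7, n))), B -> times(n, 7), R -> times(7, pair(7, n)), X1 -> 7, Y -> node(7, e, times(n, 7)), Y1 -> e, S -> e }, so Y -> node(7, e, times(n, 7)).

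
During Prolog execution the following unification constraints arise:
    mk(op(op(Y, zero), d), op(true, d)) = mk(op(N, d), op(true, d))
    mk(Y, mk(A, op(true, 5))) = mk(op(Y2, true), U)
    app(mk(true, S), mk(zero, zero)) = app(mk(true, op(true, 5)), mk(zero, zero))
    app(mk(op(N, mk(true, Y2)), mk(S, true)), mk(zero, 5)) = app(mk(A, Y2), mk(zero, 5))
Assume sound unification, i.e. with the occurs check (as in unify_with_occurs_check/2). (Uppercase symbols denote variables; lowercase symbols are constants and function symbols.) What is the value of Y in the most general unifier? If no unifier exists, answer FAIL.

op(mk(op(true, 5), true), true)

Decompose mk/2: op(op(Y, zero), d) = op(N, d),  op(true, d) = op(true, d).
Decompose op/2: op(Y, zero) = N,  d = d.
Bind N := op(Y, zero); substituting into the one remaining equation that mentions N gives: app(mk(op(op(Y, zero), mk(true, Y2)), mk(S, true)), mk(zero, 5)) = app(mk(A, Y2), mk(zero, 5)).
Delete trivial equation d = d.
Delete trivial equation op(true, d) = op(true, d).
Decompose mk/2: Y = op(Y2, true),  mk(A, op(true, 5)) = U.
Bind Y := op(Y2, true); substituting into the one remaining equation that mentions Y gives: app(mk(op(op(op(Y2, true), zero), mk(true, Y2)), mk(S, true)), mk(zero, 5)) = app(mk(A, Y2), mk(zero, 5)). Substituting into the earlier binding gives N := op(op(Y2, true), zero).
Bind U := mk(A, op(true, 5)); no other remaining equation mentions U.
Decompose app/2: mk(true, S) = mk(true, op(true, 5)),  mk(zero, zero) = mk(zero, zero).
Decompose mk/2: true = true,  S = op(true, 5).
Delete trivial equation true = true.
Bind S := op(true, 5); substituting into the one remaining equation that mentions S gives: app(mk(op(op(op(Y2, true), zero), mk(true, Y2)), mk(op(true, 5), true)), mk(zero, 5)) = app(mk(A, Y2), mk(zero, 5)).
Delete trivial equation mk(zero, zero) = mk(zero, zero).
Decompose app/2: mk(op(op(op(Y2, true), zero), mk(true, Y2)), mk(op(true, 5), true)) = mk(A, Y2),  mk(zero, 5) = mk(zero, 5).
Decompose mk/2: op(op(op(Y2, true), zero), mk(true, Y2)) = A,  mk(op(true, 5), true) = Y2.
Bind A := op(op(op(Y2, true), zero), mk(true, Y2)); no other remaining equation mentions A. Substituting into the earlier binding gives U := mk(op(op(op(Y2, true), zero), mk(true, Y2)), op(true, 5)).
Bind Y2 := mk(op(true, 5), true); no other remaining equation mentions Y2. Substituting into the earlier bindings gives N := op(op(mk(op(true, 5), true), true), zero), Y := op(mk(op(true, 5), true), true), U := mk(op(op(op(mk(op(true, 5), true), true), zero), mk(true, mk(op(true, 5), true))), op(true, 5)), A := op(op(op(mk(op(true, 5), true), true), zero), mk(true, mk(op(true, 5), true))).
Delete trivial equation mk(zero, 5) = mk(zero, 5).
MGU = { N ↦ op(op(mk(op(true, 5), true), true), zero), Y ↦ op(mk(op(true, 5), true), true), U ↦ mk(op(op(op(mk(op(true, 5), true), true), zero), mk(true, mk(op(true, 5), true))), op(true, 5)), S ↦ op(true, 5), A ↦ op(op(op(mk(op(true, 5), true), true), zero), mk(true, mk(op(true, 5), true))), Y2 ↦ mk(op(true, 5), true) }, so Y ↦ op(mk(op(true, 5), true), true).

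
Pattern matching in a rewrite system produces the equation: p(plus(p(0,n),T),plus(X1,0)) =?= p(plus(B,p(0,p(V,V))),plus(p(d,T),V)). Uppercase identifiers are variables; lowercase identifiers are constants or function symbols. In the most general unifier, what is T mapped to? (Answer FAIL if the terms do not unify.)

Decompose p/2: plus(p(0,n),T) =?= plus(B,p(0,p(V,V))),  plus(X1,0) =?= plus(p(d,T),V).
Decompose plus/2: p(0,n) =?= B,  T =?= p(0,p(V,V)).
Bind B := p(0,n); no other remaining equation mentions B.
Bind T := p(0,p(V,V)); substituting into the remaining equation gives: plus(X1,0) =?= plus(p(d,p(0,p(V,V))),V).
Decompose plus/2: X1 =?= p(d,p(0,p(V,V))),  0 =?= V.
Bind X1 := p(d,p(0,p(V,V))); no other remaining equation mentions X1.
Bind V := 0. Substituting into the earlier bindings gives T := p(0,p(0,0)), X1 := p(d,p(0,p(0,0))).
MGU = { B ↦ p(0,n), T ↦ p(0,p(0,0)), X1 ↦ p(d,p(0,p(0,0))), V ↦ 0 }, so T ↦ p(0,p(0,0)).

p(0,p(0,0))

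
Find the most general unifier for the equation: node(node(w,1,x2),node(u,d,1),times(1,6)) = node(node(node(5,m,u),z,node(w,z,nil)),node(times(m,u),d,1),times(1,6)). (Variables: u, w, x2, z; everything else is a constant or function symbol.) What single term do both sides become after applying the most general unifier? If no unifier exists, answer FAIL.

Decompose node/3: node(w,1,x2) = node(node(5,m,u),z,node(w,z,nil)),  node(u,d,1) = node(times(m,u),d,1),  times(1,6) = times(1,6).
Decompose node/3: w = node(5,m,u),  1 = z,  x2 = node(w,z,nil).
Bind w := node(5,m,u); substituting into the one remaining equation that mentions w gives: x2 = node(node(5,m,u),z,nil).
Bind z := 1; substituting into the one remaining equation that mentions z gives: x2 = node(node(5,m,u),1,nil).
Bind x2 := node(node(5,m,u),1,nil); no other remaining equation mentions x2.
Decompose node/3: u = times(m,u),  d = d,  1 = 1.
Occurs check fails: u occurs in times(m,u); the equation u = times(m,u) has no finite solution.

FAIL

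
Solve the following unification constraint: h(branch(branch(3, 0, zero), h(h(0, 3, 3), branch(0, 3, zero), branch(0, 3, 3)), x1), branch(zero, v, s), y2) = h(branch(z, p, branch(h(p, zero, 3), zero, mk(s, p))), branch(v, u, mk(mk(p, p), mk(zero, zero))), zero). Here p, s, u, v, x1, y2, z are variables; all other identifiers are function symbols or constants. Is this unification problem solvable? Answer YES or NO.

Decompose h/3: branch(branch(3, 0, zero), h(h(0, 3, 3), branch(0, 3, zero), branch(0, 3, 3)), x1) = branch(z, p, branch(h(p, zero, 3), zero, mk(s, p))),  branch(zero, v, s) = branch(v, u, mk(mk(p, p), mk(zero, zero))),  y2 = zero.
Decompose branch/3: branch(3, 0, zero) = z,  h(h(0, 3, 3), branch(0, 3, zero), branch(0, 3, 3)) = p,  x1 = branch(h(p, zero, 3), zero, mk(s, p)).
Bind z := branch(3, 0, zero); no other remaining equation mentions z.
Bind p := h(h(0, 3, 3), branch(0, 3, zero), branch(0, 3, 3)); substituting into the 2 remaining equations that mention p gives: x1 = branch(h(h(h(0, 3, 3), branch(0, 3, zero), branch(0, 3, 3)), zero, 3), zero, mk(s, h(h(0, 3, 3), branch(0, 3, zero), branch(0, 3, 3)))),  branch(zero, v, s) = branch(v, u, mk(mk(h(h(0, 3, 3), branch(0, 3, zero), branch(0, 3, 3)), h(h(0, 3, 3), branch(0, 3, zero), branch(0, 3, 3))), mk(zero, zero))).
Bind x1 := branch(h(h(h(0, 3, 3), branch(0, 3, zero), branch(0, 3, 3)), zero, 3), zero, mk(s, h(h(0, 3, 3), branch(0, 3, zero), branch(0, 3, 3)))); no other remaining equation mentions x1.
Decompose branch/3: zero = v,  v = u,  s = mk(mk(h(h(0, 3, 3), branch(0, 3, zero), branch(0, 3, 3)), h(h(0, 3, 3), branch(0, 3, zero), branch(0, 3, 3))), mk(zero, zero)).
Bind v := zero; substituting into the one remaining equation that mentions v gives: zero = u.
Bind u := zero; no other remaining equation mentions u.
Bind s := mk(mk(h(h(0, 3, 3), branch(0, 3, zero), branch(0, 3, 3)), h(h(0, 3, 3), branch(0, 3, zero), branch(0, 3, 3))), mk(zero, zero)); no other remaining equation mentions s. Substituting into the earlier binding gives x1 := branch(h(h(h(0, 3, 3), branch(0, 3, zero), branch(0, 3, 3)), zero, 3), zero, mk(mk(mk(h(h(0, 3, 3), branch(0, 3, zero), branch(0, 3, 3)), h(h(0, 3, 3), branch(0, 3, zero), branch(0, 3, 3))), mk(zero, zero)), h(h(0, 3, 3), branch(0, 3, zero), branch(0, 3, 3)))).
Bind y2 := zero.
No equations remain and no clash or occurs-check failure arose, so a unifier exists.

YES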